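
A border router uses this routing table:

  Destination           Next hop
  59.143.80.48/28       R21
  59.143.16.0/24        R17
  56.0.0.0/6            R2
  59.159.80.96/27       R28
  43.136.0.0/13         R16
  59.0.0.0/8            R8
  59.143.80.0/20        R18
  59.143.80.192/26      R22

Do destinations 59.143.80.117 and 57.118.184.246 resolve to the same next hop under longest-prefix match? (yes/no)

no

59.143.80.117: longest match 59.143.80.0/20 -> R18
57.118.184.246: longest match 56.0.0.0/6 -> R2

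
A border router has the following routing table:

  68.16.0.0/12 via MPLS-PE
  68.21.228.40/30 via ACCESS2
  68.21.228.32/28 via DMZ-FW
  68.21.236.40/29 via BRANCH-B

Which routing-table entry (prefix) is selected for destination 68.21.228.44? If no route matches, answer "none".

68.21.228.32/28

Entries matching 68.21.228.44:
  68.16.0.0/12 (68.16.0.0 - 68.31.255.255)
  68.21.228.32/28 (68.21.228.32 - 68.21.228.47)
Most specific is 68.21.228.32/28.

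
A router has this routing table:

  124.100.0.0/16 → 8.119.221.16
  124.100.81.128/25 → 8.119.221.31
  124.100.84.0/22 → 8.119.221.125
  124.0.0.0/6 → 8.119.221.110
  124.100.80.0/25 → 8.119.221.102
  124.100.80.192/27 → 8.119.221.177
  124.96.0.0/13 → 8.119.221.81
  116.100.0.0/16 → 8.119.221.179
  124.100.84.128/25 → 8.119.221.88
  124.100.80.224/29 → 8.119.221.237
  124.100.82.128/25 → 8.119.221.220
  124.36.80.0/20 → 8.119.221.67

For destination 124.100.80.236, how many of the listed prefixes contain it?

3

Prefixes containing 124.100.80.236:
  124.0.0.0/6 (124.0.0.0 - 127.255.255.255)
  124.96.0.0/13 (124.96.0.0 - 124.103.255.255)
  124.100.0.0/16 (124.100.0.0 - 124.100.255.255)
Total matching entries: 3.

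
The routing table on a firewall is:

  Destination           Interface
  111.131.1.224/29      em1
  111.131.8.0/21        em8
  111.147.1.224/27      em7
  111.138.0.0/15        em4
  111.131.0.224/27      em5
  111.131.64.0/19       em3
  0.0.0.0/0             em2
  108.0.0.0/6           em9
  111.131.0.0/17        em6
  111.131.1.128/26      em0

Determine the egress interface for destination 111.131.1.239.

em6

Routes whose prefix contains 111.131.1.239:
  0.0.0.0/0 (default, matches everything) -> em2
  108.0.0.0/6 (108.0.0.0 - 111.255.255.255) -> em9
  111.131.0.0/17 (111.131.0.0 - 111.131.127.255) -> em6
More-specific entries that do NOT match:
  111.131.1.224/29 (111.131.1.224 - 111.131.1.231) does not contain 111.131.1.239
  111.147.1.224/27 (111.147.1.224 - 111.147.1.255) does not contain 111.131.1.239
  111.131.0.224/27 (111.131.0.224 - 111.131.0.255) does not contain 111.131.1.239
  111.131.1.128/26 (111.131.1.128 - 111.131.1.191) does not contain 111.131.1.239
  111.131.8.0/21 (111.131.8.0 - 111.131.15.255) does not contain 111.131.1.239
  111.131.64.0/19 (111.131.64.0 - 111.131.95.255) does not contain 111.131.1.239
Longest matching prefix is /17 -> interface em6.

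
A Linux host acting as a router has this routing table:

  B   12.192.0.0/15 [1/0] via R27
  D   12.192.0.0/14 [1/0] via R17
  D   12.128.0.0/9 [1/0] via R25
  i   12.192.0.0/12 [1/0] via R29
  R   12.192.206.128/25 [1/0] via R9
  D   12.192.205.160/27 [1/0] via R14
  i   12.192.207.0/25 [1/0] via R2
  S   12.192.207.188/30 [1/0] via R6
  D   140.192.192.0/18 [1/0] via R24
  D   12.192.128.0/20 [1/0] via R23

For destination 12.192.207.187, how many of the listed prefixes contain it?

4

Prefixes containing 12.192.207.187:
  12.128.0.0/9 (12.128.0.0 - 12.255.255.255)
  12.192.0.0/12 (12.192.0.0 - 12.207.255.255)
  12.192.0.0/14 (12.192.0.0 - 12.195.255.255)
  12.192.0.0/15 (12.192.0.0 - 12.193.255.255)
Total matching entries: 4.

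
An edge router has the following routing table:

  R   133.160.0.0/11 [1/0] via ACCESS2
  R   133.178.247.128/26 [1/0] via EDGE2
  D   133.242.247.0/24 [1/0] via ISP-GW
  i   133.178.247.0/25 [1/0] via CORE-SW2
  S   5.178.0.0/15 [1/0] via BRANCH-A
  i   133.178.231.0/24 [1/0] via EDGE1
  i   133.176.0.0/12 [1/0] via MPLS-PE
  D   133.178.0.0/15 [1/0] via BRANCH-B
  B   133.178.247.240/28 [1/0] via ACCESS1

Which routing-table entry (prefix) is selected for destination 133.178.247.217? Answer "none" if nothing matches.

Entries matching 133.178.247.217:
  133.160.0.0/11 (133.160.0.0 - 133.191.255.255)
  133.176.0.0/12 (133.176.0.0 - 133.191.255.255)
  133.178.0.0/15 (133.178.0.0 - 133.179.255.255)
Most specific is 133.178.0.0/15.

133.178.0.0/15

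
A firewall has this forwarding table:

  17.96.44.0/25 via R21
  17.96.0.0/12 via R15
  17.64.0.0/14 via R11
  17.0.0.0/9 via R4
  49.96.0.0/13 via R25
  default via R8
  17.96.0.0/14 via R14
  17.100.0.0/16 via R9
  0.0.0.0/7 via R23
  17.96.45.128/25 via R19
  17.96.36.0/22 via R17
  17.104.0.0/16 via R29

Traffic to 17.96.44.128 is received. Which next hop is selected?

R14

Routes whose prefix contains 17.96.44.128:
  0.0.0.0/0 (default, matches everything) -> R8
  17.0.0.0/9 (17.0.0.0 - 17.127.255.255) -> R4
  17.96.0.0/12 (17.96.0.0 - 17.111.255.255) -> R15
  17.96.0.0/14 (17.96.0.0 - 17.99.255.255) -> R14
More-specific entries that do NOT match:
  17.96.44.0/25 (17.96.44.0 - 17.96.44.127) does not contain 17.96.44.128
  17.96.45.128/25 (17.96.45.128 - 17.96.45.255) does not contain 17.96.44.128
  17.96.36.0/22 (17.96.36.0 - 17.96.39.255) does not contain 17.96.44.128
  17.100.0.0/16 (17.100.0.0 - 17.100.255.255) does not contain 17.96.44.128
  17.104.0.0/16 (17.104.0.0 - 17.104.255.255) does not contain 17.96.44.128
Longest matching prefix is /14 -> next hop R14.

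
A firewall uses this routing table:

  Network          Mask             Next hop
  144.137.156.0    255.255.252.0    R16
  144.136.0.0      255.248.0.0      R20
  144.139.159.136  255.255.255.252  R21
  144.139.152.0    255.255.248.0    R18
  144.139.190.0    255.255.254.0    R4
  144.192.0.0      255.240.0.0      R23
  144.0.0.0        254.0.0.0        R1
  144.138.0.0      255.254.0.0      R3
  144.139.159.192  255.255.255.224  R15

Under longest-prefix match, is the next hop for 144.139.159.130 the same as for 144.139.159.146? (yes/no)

144.139.159.130: longest match 144.139.152.0/21 -> R18
144.139.159.146: longest match 144.139.152.0/21 -> R18

yes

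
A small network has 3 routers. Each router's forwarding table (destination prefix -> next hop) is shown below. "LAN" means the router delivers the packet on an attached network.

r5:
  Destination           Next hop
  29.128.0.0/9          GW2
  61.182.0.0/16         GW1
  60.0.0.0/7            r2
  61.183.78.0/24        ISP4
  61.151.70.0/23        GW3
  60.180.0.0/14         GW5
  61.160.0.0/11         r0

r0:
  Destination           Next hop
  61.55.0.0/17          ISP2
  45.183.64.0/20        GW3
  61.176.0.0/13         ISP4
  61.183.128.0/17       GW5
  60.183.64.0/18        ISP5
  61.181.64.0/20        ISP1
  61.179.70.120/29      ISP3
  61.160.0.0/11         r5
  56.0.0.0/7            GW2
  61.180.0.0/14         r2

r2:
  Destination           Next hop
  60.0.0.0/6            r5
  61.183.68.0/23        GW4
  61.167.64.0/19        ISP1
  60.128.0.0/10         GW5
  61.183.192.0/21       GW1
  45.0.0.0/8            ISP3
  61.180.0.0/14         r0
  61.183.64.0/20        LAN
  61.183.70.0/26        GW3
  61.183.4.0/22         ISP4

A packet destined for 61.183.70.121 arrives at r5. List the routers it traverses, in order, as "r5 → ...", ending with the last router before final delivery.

At r5: longest match for 61.183.70.121 is 61.160.0.0/11 -> r0
At r0: longest match for 61.183.70.121 is 61.180.0.0/14 -> r2
At r2: longest match for 61.183.70.121 is 61.183.64.0/20 -> LAN

r5 → r0 → r2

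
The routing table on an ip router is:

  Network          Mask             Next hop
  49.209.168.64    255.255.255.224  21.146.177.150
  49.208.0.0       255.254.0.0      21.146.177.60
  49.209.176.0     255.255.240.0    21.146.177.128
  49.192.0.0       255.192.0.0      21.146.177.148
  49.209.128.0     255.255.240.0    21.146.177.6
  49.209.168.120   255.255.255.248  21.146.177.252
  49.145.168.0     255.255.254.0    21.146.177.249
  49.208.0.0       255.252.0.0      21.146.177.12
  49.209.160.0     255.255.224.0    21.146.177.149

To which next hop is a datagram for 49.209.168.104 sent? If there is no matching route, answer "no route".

Routes whose prefix contains 49.209.168.104:
  49.192.0.0/10 (49.192.0.0 - 49.255.255.255) -> 21.146.177.148
  49.208.0.0/14 (49.208.0.0 - 49.211.255.255) -> 21.146.177.12
  49.208.0.0/15 (49.208.0.0 - 49.209.255.255) -> 21.146.177.60
  49.209.160.0/19 (49.209.160.0 - 49.209.191.255) -> 21.146.177.149
More-specific entries that do NOT match:
  49.209.168.120/29 (49.209.168.120 - 49.209.168.127) does not contain 49.209.168.104
  49.209.168.64/27 (49.209.168.64 - 49.209.168.95) does not contain 49.209.168.104
  49.145.168.0/23 (49.145.168.0 - 49.145.169.255) does not contain 49.209.168.104
  49.209.176.0/20 (49.209.176.0 - 49.209.191.255) does not contain 49.209.168.104
  49.209.128.0/20 (49.209.128.0 - 49.209.143.255) does not contain 49.209.168.104
Longest matching prefix is /19 -> next hop 21.146.177.149.

21.146.177.149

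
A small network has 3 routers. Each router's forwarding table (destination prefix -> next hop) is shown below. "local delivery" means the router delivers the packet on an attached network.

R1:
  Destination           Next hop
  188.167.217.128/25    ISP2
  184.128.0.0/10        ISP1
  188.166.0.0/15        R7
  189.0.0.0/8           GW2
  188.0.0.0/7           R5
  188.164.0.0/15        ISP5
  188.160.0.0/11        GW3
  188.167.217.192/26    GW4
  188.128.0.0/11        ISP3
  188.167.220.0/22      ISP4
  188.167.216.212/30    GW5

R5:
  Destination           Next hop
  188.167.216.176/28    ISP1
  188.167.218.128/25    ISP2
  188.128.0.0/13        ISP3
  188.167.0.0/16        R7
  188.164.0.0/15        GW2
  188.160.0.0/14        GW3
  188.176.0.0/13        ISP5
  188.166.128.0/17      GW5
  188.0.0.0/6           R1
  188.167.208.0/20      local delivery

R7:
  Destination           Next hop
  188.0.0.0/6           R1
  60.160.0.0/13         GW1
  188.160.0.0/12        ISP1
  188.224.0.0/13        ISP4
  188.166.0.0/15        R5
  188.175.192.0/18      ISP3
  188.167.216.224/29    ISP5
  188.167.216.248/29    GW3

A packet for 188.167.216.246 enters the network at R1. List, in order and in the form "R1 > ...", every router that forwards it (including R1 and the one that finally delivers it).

At R1: longest match for 188.167.216.246 is 188.166.0.0/15 -> R7
At R7: longest match for 188.167.216.246 is 188.166.0.0/15 -> R5
At R5: longest match for 188.167.216.246 is 188.167.208.0/20 -> local delivery

R1 > R7 > R5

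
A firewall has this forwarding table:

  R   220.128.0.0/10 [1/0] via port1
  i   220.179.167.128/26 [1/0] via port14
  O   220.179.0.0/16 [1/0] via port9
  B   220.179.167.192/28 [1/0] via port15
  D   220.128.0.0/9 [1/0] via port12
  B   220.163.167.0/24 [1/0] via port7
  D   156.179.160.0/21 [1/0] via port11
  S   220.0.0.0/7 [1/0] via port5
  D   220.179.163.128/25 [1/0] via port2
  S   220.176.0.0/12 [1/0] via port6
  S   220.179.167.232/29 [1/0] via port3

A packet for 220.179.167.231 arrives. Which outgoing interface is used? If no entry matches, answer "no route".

Routes whose prefix contains 220.179.167.231:
  220.0.0.0/7 (220.0.0.0 - 221.255.255.255) -> port5
  220.128.0.0/9 (220.128.0.0 - 220.255.255.255) -> port12
  220.128.0.0/10 (220.128.0.0 - 220.191.255.255) -> port1
  220.176.0.0/12 (220.176.0.0 - 220.191.255.255) -> port6
  220.179.0.0/16 (220.179.0.0 - 220.179.255.255) -> port9
More-specific entries that do NOT match:
  220.179.167.232/29 (220.179.167.232 - 220.179.167.239) does not contain 220.179.167.231
  220.179.167.192/28 (220.179.167.192 - 220.179.167.207) does not contain 220.179.167.231
  220.179.167.128/26 (220.179.167.128 - 220.179.167.191) does not contain 220.179.167.231
  220.179.163.128/25 (220.179.163.128 - 220.179.163.255) does not contain 220.179.167.231
  220.163.167.0/24 (220.163.167.0 - 220.163.167.255) does not contain 220.179.167.231
  156.179.160.0/21 (156.179.160.0 - 156.179.167.255) does not contain 220.179.167.231
Longest matching prefix is /16 -> interface port9.

port9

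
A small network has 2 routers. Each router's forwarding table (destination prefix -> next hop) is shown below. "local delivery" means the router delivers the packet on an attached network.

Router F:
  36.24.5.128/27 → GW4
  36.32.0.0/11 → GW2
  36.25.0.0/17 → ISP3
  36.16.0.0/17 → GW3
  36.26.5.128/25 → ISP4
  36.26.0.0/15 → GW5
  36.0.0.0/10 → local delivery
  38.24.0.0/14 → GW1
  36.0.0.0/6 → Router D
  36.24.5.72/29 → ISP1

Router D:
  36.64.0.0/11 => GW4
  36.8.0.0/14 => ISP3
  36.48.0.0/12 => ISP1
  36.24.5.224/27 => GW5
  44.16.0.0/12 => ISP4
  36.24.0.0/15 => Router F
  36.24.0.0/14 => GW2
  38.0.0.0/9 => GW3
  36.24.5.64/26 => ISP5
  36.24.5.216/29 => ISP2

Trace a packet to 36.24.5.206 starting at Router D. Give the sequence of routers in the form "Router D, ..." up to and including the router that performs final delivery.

At Router D: longest match for 36.24.5.206 is 36.24.0.0/15 -> Router F
At Router F: longest match for 36.24.5.206 is 36.0.0.0/10 -> local delivery

Router D, Router F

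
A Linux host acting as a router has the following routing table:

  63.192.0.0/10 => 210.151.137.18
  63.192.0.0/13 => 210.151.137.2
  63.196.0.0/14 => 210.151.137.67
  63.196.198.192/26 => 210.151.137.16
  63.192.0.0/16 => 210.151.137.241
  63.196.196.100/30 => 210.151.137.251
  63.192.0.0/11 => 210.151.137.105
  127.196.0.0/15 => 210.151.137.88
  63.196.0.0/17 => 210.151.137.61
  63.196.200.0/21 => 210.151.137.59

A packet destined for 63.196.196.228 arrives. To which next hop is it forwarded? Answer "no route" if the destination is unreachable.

Routes whose prefix contains 63.196.196.228:
  63.192.0.0/10 (63.192.0.0 - 63.255.255.255) -> 210.151.137.18
  63.192.0.0/11 (63.192.0.0 - 63.223.255.255) -> 210.151.137.105
  63.192.0.0/13 (63.192.0.0 - 63.199.255.255) -> 210.151.137.2
  63.196.0.0/14 (63.196.0.0 - 63.199.255.255) -> 210.151.137.67
More-specific entries that do NOT match:
  63.196.196.100/30 (63.196.196.100 - 63.196.196.103) does not contain 63.196.196.228
  63.196.198.192/26 (63.196.198.192 - 63.196.198.255) does not contain 63.196.196.228
  63.196.200.0/21 (63.196.200.0 - 63.196.207.255) does not contain 63.196.196.228
  63.196.0.0/17 (63.196.0.0 - 63.196.127.255) does not contain 63.196.196.228
  63.192.0.0/16 (63.192.0.0 - 63.192.255.255) does not contain 63.196.196.228
  127.196.0.0/15 (127.196.0.0 - 127.197.255.255) does not contain 63.196.196.228
Longest matching prefix is /14 -> next hop 210.151.137.67.

210.151.137.67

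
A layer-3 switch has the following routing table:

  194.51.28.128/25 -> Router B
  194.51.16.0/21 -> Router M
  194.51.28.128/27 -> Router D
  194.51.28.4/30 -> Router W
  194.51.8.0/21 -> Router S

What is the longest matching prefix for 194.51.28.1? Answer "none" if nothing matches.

none

194.51.28.1 is outside every listed prefix and there is no default route.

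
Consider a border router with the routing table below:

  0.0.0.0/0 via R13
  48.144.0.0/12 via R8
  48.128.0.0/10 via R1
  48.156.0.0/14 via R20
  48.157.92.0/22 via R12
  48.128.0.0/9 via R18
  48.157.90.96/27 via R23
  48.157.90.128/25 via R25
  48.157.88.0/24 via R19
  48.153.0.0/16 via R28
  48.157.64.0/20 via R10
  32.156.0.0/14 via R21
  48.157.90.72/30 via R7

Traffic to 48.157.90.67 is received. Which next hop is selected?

Routes whose prefix contains 48.157.90.67:
  0.0.0.0/0 (default, matches everything) -> R13
  48.128.0.0/9 (48.128.0.0 - 48.255.255.255) -> R18
  48.128.0.0/10 (48.128.0.0 - 48.191.255.255) -> R1
  48.144.0.0/12 (48.144.0.0 - 48.159.255.255) -> R8
  48.156.0.0/14 (48.156.0.0 - 48.159.255.255) -> R20
More-specific entries that do NOT match:
  48.157.90.72/30 (48.157.90.72 - 48.157.90.75) does not contain 48.157.90.67
  48.157.90.96/27 (48.157.90.96 - 48.157.90.127) does not contain 48.157.90.67
  48.157.90.128/25 (48.157.90.128 - 48.157.90.255) does not contain 48.157.90.67
  48.157.88.0/24 (48.157.88.0 - 48.157.88.255) does not contain 48.157.90.67
  48.157.92.0/22 (48.157.92.0 - 48.157.95.255) does not contain 48.157.90.67
  48.157.64.0/20 (48.157.64.0 - 48.157.79.255) does not contain 48.157.90.67
  48.153.0.0/16 (48.153.0.0 - 48.153.255.255) does not contain 48.157.90.67
Longest matching prefix is /14 -> next hop R20.

R20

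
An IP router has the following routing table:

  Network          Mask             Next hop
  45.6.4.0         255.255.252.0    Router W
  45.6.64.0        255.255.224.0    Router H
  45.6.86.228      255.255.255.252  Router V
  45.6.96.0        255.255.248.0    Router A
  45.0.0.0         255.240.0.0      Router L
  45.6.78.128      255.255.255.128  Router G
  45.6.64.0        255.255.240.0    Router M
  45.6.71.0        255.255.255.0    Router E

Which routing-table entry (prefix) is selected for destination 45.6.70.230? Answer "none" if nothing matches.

Entries matching 45.6.70.230:
  45.0.0.0/12 (45.0.0.0 - 45.15.255.255)
  45.6.64.0/19 (45.6.64.0 - 45.6.95.255)
  45.6.64.0/20 (45.6.64.0 - 45.6.79.255)
Most specific is 45.6.64.0/20.

45.6.64.0/20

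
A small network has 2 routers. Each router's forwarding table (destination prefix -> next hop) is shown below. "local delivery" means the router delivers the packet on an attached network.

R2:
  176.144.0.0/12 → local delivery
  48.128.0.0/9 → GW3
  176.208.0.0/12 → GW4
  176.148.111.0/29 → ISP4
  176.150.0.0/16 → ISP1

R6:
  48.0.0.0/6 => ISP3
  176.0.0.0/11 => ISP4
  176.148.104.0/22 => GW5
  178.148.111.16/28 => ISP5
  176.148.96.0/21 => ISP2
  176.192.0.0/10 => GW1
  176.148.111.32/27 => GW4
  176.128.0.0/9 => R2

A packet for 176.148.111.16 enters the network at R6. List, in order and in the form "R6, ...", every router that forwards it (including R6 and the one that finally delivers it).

R6, R2

At R6: longest match for 176.148.111.16 is 176.128.0.0/9 -> R2
At R2: longest match for 176.148.111.16 is 176.144.0.0/12 -> local delivery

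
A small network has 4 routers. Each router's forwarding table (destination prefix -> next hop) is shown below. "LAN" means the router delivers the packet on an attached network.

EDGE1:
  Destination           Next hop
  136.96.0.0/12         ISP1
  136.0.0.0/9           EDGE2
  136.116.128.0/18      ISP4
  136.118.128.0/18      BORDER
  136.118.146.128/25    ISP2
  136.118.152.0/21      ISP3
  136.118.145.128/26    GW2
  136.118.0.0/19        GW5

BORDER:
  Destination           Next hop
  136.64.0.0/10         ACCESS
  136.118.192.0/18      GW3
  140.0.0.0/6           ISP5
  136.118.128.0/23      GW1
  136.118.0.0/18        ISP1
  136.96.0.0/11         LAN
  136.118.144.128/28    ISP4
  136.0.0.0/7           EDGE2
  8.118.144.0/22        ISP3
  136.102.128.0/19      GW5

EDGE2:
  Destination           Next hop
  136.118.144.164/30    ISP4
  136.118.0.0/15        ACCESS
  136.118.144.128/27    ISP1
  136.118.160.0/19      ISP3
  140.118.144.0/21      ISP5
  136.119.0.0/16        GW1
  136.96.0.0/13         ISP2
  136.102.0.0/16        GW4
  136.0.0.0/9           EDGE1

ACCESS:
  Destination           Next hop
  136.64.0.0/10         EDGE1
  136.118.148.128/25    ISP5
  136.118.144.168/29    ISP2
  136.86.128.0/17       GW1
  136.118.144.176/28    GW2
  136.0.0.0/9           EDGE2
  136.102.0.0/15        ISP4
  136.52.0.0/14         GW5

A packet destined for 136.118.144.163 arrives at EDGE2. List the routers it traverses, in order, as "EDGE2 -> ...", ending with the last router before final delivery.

EDGE2 -> ACCESS -> EDGE1 -> BORDER

At EDGE2: longest match for 136.118.144.163 is 136.118.0.0/15 -> ACCESS
At ACCESS: longest match for 136.118.144.163 is 136.64.0.0/10 -> EDGE1
At EDGE1: longest match for 136.118.144.163 is 136.118.128.0/18 -> BORDER
At BORDER: longest match for 136.118.144.163 is 136.96.0.0/11 -> LAN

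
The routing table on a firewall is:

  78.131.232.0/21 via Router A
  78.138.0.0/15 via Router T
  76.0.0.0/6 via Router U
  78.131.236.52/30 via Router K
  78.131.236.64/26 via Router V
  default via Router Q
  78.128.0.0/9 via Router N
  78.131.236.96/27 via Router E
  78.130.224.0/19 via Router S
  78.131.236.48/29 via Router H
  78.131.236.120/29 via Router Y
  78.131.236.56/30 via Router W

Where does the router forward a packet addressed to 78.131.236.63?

Router A

Routes whose prefix contains 78.131.236.63:
  0.0.0.0/0 (default, matches everything) -> Router Q
  76.0.0.0/6 (76.0.0.0 - 79.255.255.255) -> Router U
  78.128.0.0/9 (78.128.0.0 - 78.255.255.255) -> Router N
  78.131.232.0/21 (78.131.232.0 - 78.131.239.255) -> Router A
More-specific entries that do NOT match:
  78.131.236.52/30 (78.131.236.52 - 78.131.236.55) does not contain 78.131.236.63
  78.131.236.56/30 (78.131.236.56 - 78.131.236.59) does not contain 78.131.236.63
  78.131.236.48/29 (78.131.236.48 - 78.131.236.55) does not contain 78.131.236.63
  78.131.236.120/29 (78.131.236.120 - 78.131.236.127) does not contain 78.131.236.63
  78.131.236.96/27 (78.131.236.96 - 78.131.236.127) does not contain 78.131.236.63
  78.131.236.64/26 (78.131.236.64 - 78.131.236.127) does not contain 78.131.236.63
Longest matching prefix is /21 -> next hop Router A.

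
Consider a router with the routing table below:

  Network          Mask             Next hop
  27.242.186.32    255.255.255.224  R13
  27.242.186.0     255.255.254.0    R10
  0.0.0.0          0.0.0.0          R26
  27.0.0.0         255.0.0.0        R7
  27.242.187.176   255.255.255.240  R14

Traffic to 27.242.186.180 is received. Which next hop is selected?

Routes whose prefix contains 27.242.186.180:
  0.0.0.0/0 (default, matches everything) -> R26
  27.0.0.0/8 (27.0.0.0 - 27.255.255.255) -> R7
  27.242.186.0/23 (27.242.186.0 - 27.242.187.255) -> R10
More-specific entries that do NOT match:
  27.242.187.176/28 (27.242.187.176 - 27.242.187.191) does not contain 27.242.186.180
  27.242.186.32/27 (27.242.186.32 - 27.242.186.63) does not contain 27.242.186.180
Longest matching prefix is /23 -> next hop R10.

R10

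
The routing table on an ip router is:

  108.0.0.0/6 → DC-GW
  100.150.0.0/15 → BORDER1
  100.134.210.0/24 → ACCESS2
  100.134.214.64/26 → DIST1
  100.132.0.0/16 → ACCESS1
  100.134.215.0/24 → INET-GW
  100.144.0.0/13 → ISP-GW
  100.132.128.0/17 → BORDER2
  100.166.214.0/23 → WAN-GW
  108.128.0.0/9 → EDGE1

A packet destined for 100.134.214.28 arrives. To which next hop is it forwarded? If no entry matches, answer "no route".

no route

No entry's prefix contains 100.134.214.28; there is no default route.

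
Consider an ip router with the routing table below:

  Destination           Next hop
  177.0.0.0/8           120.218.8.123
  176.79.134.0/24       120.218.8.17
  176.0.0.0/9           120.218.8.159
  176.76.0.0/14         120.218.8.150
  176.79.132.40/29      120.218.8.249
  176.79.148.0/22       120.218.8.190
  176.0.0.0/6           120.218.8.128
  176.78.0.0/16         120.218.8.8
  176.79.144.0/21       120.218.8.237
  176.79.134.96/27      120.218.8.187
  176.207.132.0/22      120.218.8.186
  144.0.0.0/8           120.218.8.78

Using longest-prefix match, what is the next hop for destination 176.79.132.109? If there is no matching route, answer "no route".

120.218.8.150

Routes whose prefix contains 176.79.132.109:
  176.0.0.0/6 (176.0.0.0 - 179.255.255.255) -> 120.218.8.128
  176.0.0.0/9 (176.0.0.0 - 176.127.255.255) -> 120.218.8.159
  176.76.0.0/14 (176.76.0.0 - 176.79.255.255) -> 120.218.8.150
More-specific entries that do NOT match:
  176.79.132.40/29 (176.79.132.40 - 176.79.132.47) does not contain 176.79.132.109
  176.79.134.96/27 (176.79.134.96 - 176.79.134.127) does not contain 176.79.132.109
  176.79.134.0/24 (176.79.134.0 - 176.79.134.255) does not contain 176.79.132.109
  176.79.148.0/22 (176.79.148.0 - 176.79.151.255) does not contain 176.79.132.109
  176.207.132.0/22 (176.207.132.0 - 176.207.135.255) does not contain 176.79.132.109
  176.79.144.0/21 (176.79.144.0 - 176.79.151.255) does not contain 176.79.132.109
  176.78.0.0/16 (176.78.0.0 - 176.78.255.255) does not contain 176.79.132.109
Longest matching prefix is /14 -> next hop 120.218.8.150.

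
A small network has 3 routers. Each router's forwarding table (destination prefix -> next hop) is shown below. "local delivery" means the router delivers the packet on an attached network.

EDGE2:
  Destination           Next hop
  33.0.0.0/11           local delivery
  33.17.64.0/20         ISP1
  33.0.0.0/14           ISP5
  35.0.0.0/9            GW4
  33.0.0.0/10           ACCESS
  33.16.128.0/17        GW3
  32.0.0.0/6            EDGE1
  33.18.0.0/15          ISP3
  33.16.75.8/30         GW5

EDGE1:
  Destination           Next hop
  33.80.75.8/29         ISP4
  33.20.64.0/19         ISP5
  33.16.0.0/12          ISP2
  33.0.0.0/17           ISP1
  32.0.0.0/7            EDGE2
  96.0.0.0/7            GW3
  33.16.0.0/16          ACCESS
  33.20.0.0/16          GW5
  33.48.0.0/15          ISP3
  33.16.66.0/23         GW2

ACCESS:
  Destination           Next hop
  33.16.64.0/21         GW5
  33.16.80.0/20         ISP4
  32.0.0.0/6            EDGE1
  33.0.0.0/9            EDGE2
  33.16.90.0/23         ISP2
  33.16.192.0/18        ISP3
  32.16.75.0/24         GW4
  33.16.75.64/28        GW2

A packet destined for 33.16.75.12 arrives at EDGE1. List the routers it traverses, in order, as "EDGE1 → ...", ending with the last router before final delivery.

EDGE1 → ACCESS → EDGE2

At EDGE1: longest match for 33.16.75.12 is 33.16.0.0/16 -> ACCESS
At ACCESS: longest match for 33.16.75.12 is 33.0.0.0/9 -> EDGE2
At EDGE2: longest match for 33.16.75.12 is 33.0.0.0/11 -> local delivery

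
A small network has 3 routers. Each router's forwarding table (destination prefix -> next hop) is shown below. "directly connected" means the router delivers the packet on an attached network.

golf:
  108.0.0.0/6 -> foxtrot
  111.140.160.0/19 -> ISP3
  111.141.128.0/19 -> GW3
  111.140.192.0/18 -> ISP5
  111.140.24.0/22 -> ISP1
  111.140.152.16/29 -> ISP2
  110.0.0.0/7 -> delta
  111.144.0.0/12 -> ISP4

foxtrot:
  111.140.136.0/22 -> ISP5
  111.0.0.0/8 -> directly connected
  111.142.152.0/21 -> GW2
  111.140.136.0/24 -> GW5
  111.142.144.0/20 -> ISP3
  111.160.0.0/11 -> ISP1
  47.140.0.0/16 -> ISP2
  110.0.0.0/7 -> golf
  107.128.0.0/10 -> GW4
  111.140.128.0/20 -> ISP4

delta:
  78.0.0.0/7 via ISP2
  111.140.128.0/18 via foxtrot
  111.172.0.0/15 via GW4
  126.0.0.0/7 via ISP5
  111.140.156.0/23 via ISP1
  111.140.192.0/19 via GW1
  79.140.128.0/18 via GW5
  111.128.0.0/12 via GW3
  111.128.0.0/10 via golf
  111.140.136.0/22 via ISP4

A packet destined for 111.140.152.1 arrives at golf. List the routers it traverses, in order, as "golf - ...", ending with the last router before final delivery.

golf - delta - foxtrot

At golf: longest match for 111.140.152.1 is 110.0.0.0/7 -> delta
At delta: longest match for 111.140.152.1 is 111.140.128.0/18 -> foxtrot
At foxtrot: longest match for 111.140.152.1 is 111.0.0.0/8 -> directly connected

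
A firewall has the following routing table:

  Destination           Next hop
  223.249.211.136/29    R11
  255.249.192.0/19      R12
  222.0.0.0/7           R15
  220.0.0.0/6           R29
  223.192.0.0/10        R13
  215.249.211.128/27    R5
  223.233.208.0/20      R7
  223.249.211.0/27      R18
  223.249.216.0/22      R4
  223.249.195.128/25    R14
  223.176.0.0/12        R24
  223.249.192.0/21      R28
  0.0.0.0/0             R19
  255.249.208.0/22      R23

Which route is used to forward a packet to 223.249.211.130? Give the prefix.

Entries matching 223.249.211.130:
  0.0.0.0/0 (default, matches everything)
  220.0.0.0/6 (220.0.0.0 - 223.255.255.255)
  222.0.0.0/7 (222.0.0.0 - 223.255.255.255)
  223.192.0.0/10 (223.192.0.0 - 223.255.255.255)
Most specific is 223.192.0.0/10.

223.192.0.0/10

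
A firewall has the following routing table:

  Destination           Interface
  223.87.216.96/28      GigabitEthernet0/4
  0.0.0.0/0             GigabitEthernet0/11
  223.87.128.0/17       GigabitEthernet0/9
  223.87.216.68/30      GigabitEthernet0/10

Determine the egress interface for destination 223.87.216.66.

Routes whose prefix contains 223.87.216.66:
  0.0.0.0/0 (default, matches everything) -> GigabitEthernet0/11
  223.87.128.0/17 (223.87.128.0 - 223.87.255.255) -> GigabitEthernet0/9
More-specific entries that do NOT match:
  223.87.216.68/30 (223.87.216.68 - 223.87.216.71) does not contain 223.87.216.66
  223.87.216.96/28 (223.87.216.96 - 223.87.216.111) does not contain 223.87.216.66
Longest matching prefix is /17 -> interface GigabitEthernet0/9.

GigabitEthernet0/9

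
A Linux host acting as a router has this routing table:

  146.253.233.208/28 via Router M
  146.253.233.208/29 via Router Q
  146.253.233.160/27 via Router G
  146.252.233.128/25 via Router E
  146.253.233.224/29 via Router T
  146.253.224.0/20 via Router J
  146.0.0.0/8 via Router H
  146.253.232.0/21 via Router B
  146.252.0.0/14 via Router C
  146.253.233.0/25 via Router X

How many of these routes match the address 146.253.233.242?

4

Prefixes containing 146.253.233.242:
  146.0.0.0/8 (146.0.0.0 - 146.255.255.255)
  146.252.0.0/14 (146.252.0.0 - 146.255.255.255)
  146.253.224.0/20 (146.253.224.0 - 146.253.239.255)
  146.253.232.0/21 (146.253.232.0 - 146.253.239.255)
Total matching entries: 4.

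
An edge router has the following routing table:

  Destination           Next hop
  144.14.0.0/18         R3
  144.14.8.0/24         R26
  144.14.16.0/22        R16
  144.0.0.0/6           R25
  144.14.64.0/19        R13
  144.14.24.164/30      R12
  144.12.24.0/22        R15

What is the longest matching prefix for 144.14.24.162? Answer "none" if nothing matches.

144.14.0.0/18

Entries matching 144.14.24.162:
  144.0.0.0/6 (144.0.0.0 - 147.255.255.255)
  144.14.0.0/18 (144.14.0.0 - 144.14.63.255)
Most specific is 144.14.0.0/18.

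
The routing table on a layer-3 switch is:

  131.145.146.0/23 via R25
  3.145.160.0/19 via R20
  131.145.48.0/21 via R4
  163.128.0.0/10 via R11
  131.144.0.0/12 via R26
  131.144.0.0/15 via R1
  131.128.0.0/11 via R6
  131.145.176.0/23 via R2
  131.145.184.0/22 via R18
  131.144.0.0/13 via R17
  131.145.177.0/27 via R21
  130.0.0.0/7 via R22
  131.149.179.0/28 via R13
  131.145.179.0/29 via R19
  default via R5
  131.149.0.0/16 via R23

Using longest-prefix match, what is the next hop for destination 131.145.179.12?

Routes whose prefix contains 131.145.179.12:
  0.0.0.0/0 (default, matches everything) -> R5
  130.0.0.0/7 (130.0.0.0 - 131.255.255.255) -> R22
  131.128.0.0/11 (131.128.0.0 - 131.159.255.255) -> R6
  131.144.0.0/12 (131.144.0.0 - 131.159.255.255) -> R26
  131.144.0.0/13 (131.144.0.0 - 131.151.255.255) -> R17
  131.144.0.0/15 (131.144.0.0 - 131.145.255.255) -> R1
More-specific entries that do NOT match:
  131.145.179.0/29 (131.145.179.0 - 131.145.179.7) does not contain 131.145.179.12
  131.149.179.0/28 (131.149.179.0 - 131.149.179.15) does not contain 131.145.179.12
  131.145.177.0/27 (131.145.177.0 - 131.145.177.31) does not contain 131.145.179.12
  131.145.146.0/23 (131.145.146.0 - 131.145.147.255) does not contain 131.145.179.12
  131.145.176.0/23 (131.145.176.0 - 131.145.177.255) does not contain 131.145.179.12
  131.145.184.0/22 (131.145.184.0 - 131.145.187.255) does not contain 131.145.179.12
  131.145.48.0/21 (131.145.48.0 - 131.145.55.255) does not contain 131.145.179.12
  3.145.160.0/19 (3.145.160.0 - 3.145.191.255) does not contain 131.145.179.12
  131.149.0.0/16 (131.149.0.0 - 131.149.255.255) does not contain 131.145.179.12
Longest matching prefix is /15 -> next hop R1.

R1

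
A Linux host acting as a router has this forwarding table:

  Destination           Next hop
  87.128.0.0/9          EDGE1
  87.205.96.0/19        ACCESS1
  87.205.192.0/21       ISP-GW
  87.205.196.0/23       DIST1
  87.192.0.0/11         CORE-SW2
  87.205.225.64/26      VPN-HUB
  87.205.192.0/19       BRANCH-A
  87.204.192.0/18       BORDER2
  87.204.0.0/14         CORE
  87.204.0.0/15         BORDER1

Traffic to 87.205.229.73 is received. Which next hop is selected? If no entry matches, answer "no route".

Routes whose prefix contains 87.205.229.73:
  87.128.0.0/9 (87.128.0.0 - 87.255.255.255) -> EDGE1
  87.192.0.0/11 (87.192.0.0 - 87.223.255.255) -> CORE-SW2
  87.204.0.0/14 (87.204.0.0 - 87.207.255.255) -> CORE
  87.204.0.0/15 (87.204.0.0 - 87.205.255.255) -> BORDER1
More-specific entries that do NOT match:
  87.205.225.64/26 (87.205.225.64 - 87.205.225.127) does not contain 87.205.229.73
  87.205.196.0/23 (87.205.196.0 - 87.205.197.255) does not contain 87.205.229.73
  87.205.192.0/21 (87.205.192.0 - 87.205.199.255) does not contain 87.205.229.73
  87.205.96.0/19 (87.205.96.0 - 87.205.127.255) does not contain 87.205.229.73
  87.205.192.0/19 (87.205.192.0 - 87.205.223.255) does not contain 87.205.229.73
  87.204.192.0/18 (87.204.192.0 - 87.204.255.255) does not contain 87.205.229.73
Longest matching prefix is /15 -> next hop BORDER1.

BORDER1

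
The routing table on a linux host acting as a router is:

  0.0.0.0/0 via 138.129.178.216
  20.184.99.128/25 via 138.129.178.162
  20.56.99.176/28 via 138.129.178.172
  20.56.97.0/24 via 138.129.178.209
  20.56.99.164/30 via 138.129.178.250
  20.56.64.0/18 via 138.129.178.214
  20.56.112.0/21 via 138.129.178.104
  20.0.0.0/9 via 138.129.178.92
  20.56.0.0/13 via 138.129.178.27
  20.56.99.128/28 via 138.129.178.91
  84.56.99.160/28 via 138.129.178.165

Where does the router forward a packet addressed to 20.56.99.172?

138.129.178.214

Routes whose prefix contains 20.56.99.172:
  0.0.0.0/0 (default, matches everything) -> 138.129.178.216
  20.0.0.0/9 (20.0.0.0 - 20.127.255.255) -> 138.129.178.92
  20.56.0.0/13 (20.56.0.0 - 20.63.255.255) -> 138.129.178.27
  20.56.64.0/18 (20.56.64.0 - 20.56.127.255) -> 138.129.178.214
More-specific entries that do NOT match:
  20.56.99.164/30 (20.56.99.164 - 20.56.99.167) does not contain 20.56.99.172
  20.56.99.176/28 (20.56.99.176 - 20.56.99.191) does not contain 20.56.99.172
  20.56.99.128/28 (20.56.99.128 - 20.56.99.143) does not contain 20.56.99.172
  84.56.99.160/28 (84.56.99.160 - 84.56.99.175) does not contain 20.56.99.172
  20.184.99.128/25 (20.184.99.128 - 20.184.99.255) does not contain 20.56.99.172
  20.56.97.0/24 (20.56.97.0 - 20.56.97.255) does not contain 20.56.99.172
  20.56.112.0/21 (20.56.112.0 - 20.56.119.255) does not contain 20.56.99.172
Longest matching prefix is /18 -> next hop 138.129.178.214.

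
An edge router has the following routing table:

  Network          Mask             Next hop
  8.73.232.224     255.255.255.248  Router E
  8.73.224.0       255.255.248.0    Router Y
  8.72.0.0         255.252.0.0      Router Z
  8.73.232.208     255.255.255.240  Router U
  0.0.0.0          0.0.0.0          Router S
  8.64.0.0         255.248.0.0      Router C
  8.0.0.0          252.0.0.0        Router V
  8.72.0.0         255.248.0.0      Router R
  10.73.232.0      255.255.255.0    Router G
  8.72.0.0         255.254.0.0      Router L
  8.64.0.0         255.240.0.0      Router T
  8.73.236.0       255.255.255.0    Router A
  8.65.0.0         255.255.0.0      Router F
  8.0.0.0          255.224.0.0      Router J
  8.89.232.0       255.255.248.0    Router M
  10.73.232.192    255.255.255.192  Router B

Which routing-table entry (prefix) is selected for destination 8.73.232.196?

Entries matching 8.73.232.196:
  0.0.0.0/0 (default, matches everything)
  8.0.0.0/6 (8.0.0.0 - 11.255.255.255)
  8.64.0.0/12 (8.64.0.0 - 8.79.255.255)
  8.72.0.0/13 (8.72.0.0 - 8.79.255.255)
  8.72.0.0/14 (8.72.0.0 - 8.75.255.255)
  8.72.0.0/15 (8.72.0.0 - 8.73.255.255)
Most specific is 8.72.0.0/15.

8.72.0.0/15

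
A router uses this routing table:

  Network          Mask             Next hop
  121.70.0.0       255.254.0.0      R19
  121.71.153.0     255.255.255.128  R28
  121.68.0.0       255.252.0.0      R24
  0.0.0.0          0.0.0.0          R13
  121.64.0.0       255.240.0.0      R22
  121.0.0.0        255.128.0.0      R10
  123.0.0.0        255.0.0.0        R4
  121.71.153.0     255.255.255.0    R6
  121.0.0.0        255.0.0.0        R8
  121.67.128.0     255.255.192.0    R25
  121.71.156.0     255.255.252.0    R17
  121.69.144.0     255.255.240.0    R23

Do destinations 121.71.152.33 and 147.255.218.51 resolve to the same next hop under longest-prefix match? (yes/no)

no

121.71.152.33: longest match 121.70.0.0/15 -> R19
147.255.218.51: longest match 0.0.0.0/0 -> R13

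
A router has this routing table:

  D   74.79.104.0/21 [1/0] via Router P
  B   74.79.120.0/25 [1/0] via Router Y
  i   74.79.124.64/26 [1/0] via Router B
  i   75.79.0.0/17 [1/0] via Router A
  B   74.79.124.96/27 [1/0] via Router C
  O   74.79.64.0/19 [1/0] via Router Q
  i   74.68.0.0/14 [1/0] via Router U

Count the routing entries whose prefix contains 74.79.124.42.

No listed prefix contains 74.79.124.42.
Total matching entries: 0.

0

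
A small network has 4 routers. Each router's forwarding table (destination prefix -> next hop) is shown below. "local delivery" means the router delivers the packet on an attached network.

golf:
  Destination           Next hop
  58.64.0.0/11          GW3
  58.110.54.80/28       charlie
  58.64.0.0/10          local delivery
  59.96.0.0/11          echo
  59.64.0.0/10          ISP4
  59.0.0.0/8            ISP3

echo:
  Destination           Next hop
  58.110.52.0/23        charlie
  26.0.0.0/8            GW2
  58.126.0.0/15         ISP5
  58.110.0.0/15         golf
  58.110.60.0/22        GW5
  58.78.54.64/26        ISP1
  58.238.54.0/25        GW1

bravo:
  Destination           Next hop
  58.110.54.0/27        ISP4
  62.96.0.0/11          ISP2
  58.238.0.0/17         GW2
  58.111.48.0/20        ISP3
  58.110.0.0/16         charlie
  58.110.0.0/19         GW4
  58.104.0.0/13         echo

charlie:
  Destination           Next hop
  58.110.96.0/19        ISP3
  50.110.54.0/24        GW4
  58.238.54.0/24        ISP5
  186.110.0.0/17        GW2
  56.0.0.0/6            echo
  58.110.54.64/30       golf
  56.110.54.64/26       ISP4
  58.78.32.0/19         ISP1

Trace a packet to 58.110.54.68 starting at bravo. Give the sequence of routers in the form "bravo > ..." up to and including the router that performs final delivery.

At bravo: longest match for 58.110.54.68 is 58.110.0.0/16 -> charlie
At charlie: longest match for 58.110.54.68 is 56.0.0.0/6 -> echo
At echo: longest match for 58.110.54.68 is 58.110.0.0/15 -> golf
At golf: longest match for 58.110.54.68 is 58.64.0.0/10 -> local delivery

bravo > charlie > echo > golf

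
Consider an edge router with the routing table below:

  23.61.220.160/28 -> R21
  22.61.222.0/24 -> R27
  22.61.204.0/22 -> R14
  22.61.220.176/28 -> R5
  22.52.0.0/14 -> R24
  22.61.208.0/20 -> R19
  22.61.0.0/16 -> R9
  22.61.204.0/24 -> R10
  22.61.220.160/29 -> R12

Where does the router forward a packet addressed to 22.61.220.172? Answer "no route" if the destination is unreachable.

R19

Routes whose prefix contains 22.61.220.172:
  22.61.0.0/16 (22.61.0.0 - 22.61.255.255) -> R9
  22.61.208.0/20 (22.61.208.0 - 22.61.223.255) -> R19
More-specific entries that do NOT match:
  22.61.220.160/29 (22.61.220.160 - 22.61.220.167) does not contain 22.61.220.172
  23.61.220.160/28 (23.61.220.160 - 23.61.220.175) does not contain 22.61.220.172
  22.61.220.176/28 (22.61.220.176 - 22.61.220.191) does not contain 22.61.220.172
  22.61.222.0/24 (22.61.222.0 - 22.61.222.255) does not contain 22.61.220.172
  22.61.204.0/24 (22.61.204.0 - 22.61.204.255) does not contain 22.61.220.172
  22.61.204.0/22 (22.61.204.0 - 22.61.207.255) does not contain 22.61.220.172
Longest matching prefix is /20 -> next hop R19.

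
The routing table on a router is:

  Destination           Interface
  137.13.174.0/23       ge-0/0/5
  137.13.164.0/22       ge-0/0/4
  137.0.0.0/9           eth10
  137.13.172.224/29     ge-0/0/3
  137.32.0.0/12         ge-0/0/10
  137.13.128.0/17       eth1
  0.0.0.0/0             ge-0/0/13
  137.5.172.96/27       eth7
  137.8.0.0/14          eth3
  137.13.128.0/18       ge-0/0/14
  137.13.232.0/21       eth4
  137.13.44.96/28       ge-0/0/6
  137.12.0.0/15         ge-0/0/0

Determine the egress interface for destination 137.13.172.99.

Routes whose prefix contains 137.13.172.99:
  0.0.0.0/0 (default, matches everything) -> ge-0/0/13
  137.0.0.0/9 (137.0.0.0 - 137.127.255.255) -> eth10
  137.12.0.0/15 (137.12.0.0 - 137.13.255.255) -> ge-0/0/0
  137.13.128.0/17 (137.13.128.0 - 137.13.255.255) -> eth1
  137.13.128.0/18 (137.13.128.0 - 137.13.191.255) -> ge-0/0/14
More-specific entries that do NOT match:
  137.13.172.224/29 (137.13.172.224 - 137.13.172.231) does not contain 137.13.172.99
  137.13.44.96/28 (137.13.44.96 - 137.13.44.111) does not contain 137.13.172.99
  137.5.172.96/27 (137.5.172.96 - 137.5.172.127) does not contain 137.13.172.99
  137.13.174.0/23 (137.13.174.0 - 137.13.175.255) does not contain 137.13.172.99
  137.13.164.0/22 (137.13.164.0 - 137.13.167.255) does not contain 137.13.172.99
  137.13.232.0/21 (137.13.232.0 - 137.13.239.255) does not contain 137.13.172.99
Longest matching prefix is /18 -> interface ge-0/0/14.

ge-0/0/14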